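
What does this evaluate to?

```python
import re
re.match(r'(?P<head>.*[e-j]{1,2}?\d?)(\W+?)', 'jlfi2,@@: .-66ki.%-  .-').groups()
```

('jlfi2,@@: .-66ki', '.')

The match spans [0:17] → 'jlfi2,@@: .-66ki.'.
Captured: group 1 = 'jlfi2,@@: .-66ki', group 2 = '.'.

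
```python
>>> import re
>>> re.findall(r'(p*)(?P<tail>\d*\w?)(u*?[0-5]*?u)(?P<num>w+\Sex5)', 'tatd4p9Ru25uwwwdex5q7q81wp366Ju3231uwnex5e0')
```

[('p', '9R', 'u25u', 'wwwdex5'), ('p', '366J', 'u3231u', 'wnex5')]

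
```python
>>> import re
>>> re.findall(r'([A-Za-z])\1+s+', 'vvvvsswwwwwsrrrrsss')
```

['v', 'w', 'r']

The backreference `\1` re-matches whatever the first group consumed, character for character.
Walking the string: at [0:6] match 'vvvvss', group 1 = 'v'; at [6:12] match 'wwwwws', group 1 = 'w'; at [12:19] match 'rrrrsss', group 1 = 'r'.
With a single group, `findall` returns only what that group captured — 3 items.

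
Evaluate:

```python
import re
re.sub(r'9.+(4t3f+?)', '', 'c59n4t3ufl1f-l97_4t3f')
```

Pattern: a literal '9'; then one or more of any character; then the literal '4t3', then one or more of a literal 'f' (lazy) (captured).
Matches: at [2:21] → '9n4t3ufl1f-l97_4t3f'.
Each match is replaced by ''.

'c5'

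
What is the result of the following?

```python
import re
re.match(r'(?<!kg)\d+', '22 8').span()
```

(0, 2)

A negative assertion filters positions out without eating any characters.
`re.match` only tries the pattern at the start of the string.
The match spans [0:2] → '22'.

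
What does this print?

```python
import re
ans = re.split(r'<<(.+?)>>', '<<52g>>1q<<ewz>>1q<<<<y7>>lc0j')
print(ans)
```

Because the quantifier is non-greedy, it stops expanding at the earliest point where the rest of the pattern can succeed.
Because the pattern has a capturing group, `split` also inserts each captured text between the pieces.

['', '52g', '1q', 'ewz', '1q', '<<y7', 'lc0j']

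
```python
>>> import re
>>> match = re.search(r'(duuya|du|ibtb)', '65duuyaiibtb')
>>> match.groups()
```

('duuya',)

The match spans [2:7] → 'duuya'.
Captured: group 1 = 'duuya'.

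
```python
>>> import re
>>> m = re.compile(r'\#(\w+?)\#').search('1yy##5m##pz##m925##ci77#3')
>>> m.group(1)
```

'5m'

The match spans [4:8] → '#5m#'.
Captured: group 1 = '5m'.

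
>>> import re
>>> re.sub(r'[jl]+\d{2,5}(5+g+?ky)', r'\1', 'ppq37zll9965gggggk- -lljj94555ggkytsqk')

'ppq37zll9965gggggk- -5ggkytsqk'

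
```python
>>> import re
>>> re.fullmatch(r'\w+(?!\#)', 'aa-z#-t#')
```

`re.fullmatch` requires the pattern to consume the entire string.
Here the string isn't matched end-to-end, so the call returns None.

None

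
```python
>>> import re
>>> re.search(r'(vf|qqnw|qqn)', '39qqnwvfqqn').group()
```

'qqnw'

The regex engine tests alternatives in the order written; an earlier branch that matches wins even if a later one would match more.
The match spans [2:6] → 'qqnw'.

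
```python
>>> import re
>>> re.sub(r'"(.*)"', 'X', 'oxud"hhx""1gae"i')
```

Matches: at [4:15] → '"hhx""1gae"'.
Every occurrence is swapped for 'X'.

'oxudXi'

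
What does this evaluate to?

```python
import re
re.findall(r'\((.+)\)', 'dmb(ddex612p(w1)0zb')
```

['ddex612p(w1']

Matches: at [3:16] match '(ddex612p(w1)', group 1 = 'ddex612p(w1'.
Because there's exactly one group, `findall` drops the full match and keeps group 1 from the one hit.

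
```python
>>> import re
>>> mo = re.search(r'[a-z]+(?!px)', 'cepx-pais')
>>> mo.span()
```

(0, 4)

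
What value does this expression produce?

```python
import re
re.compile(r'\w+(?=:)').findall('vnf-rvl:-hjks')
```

The `(?=…)`/`(?<=…)` assertion just peeks at neighbouring text; it doesn't advance the match position.
Walking the string: at [4:7] → 'rvl'.
Since nothing is captured, `findall` lists the 1 matched substring directly.

['rvl']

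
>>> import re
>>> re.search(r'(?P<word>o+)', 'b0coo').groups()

The match spans [3:5] → 'oo'.
Captured: group 1 = 'oo'.

('oo',)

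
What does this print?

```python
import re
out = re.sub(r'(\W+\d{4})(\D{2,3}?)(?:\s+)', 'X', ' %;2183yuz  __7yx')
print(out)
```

Pattern: one or more of a non-word character, then exactly 4 of a digit (captured); then 2 to 3 of a non-digit (lazy) (captured); then one or more of whitespace (non-capturing group).
Matches: at [0:12] → ' %;2183yuz  '.
`sub` substitutes 'X' at each match site.

X__7yx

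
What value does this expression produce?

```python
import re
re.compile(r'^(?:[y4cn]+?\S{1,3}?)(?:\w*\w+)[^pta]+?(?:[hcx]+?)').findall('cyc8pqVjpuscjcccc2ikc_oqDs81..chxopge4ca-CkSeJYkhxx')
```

Pattern: anchored at the start of the string; then one or more of one of [y4cn] (lazy), then 1 to 3 of a non-whitespace character (lazy) (non-capturing group); then zero or more of a word character, then one or more of a word character (non-capturing group); then one or more of any character except [pta] (lazy); then one or more of one of [hcx] (lazy) (non-capturing group).
The `?` after the quantifier makes it lazy — it takes as little as possible before letting the rest of the pattern try.
Walking the string: at [0:31] → 'cyc8pqVjpuscjcccc2ikc_oqDs81..c'.
`findall` yields the raw match text (1 of them) because the pattern has no groups.

['cyc8pqVjpuscjcccc2ikc_oqDs81..c']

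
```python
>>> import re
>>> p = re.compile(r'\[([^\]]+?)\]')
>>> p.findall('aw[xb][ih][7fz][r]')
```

With a single group, `findall` returns only what that group captured — 4 items.

['xb', 'ih', '7fz', 'r']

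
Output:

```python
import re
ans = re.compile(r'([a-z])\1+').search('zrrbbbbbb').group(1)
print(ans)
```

r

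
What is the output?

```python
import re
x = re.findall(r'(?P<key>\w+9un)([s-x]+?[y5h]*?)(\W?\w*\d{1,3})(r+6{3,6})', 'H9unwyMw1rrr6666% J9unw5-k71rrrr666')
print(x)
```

[('H9un', 'w', 'yMw1', 'rrr6666'), ('J9un', 'w5', '-k71', 'rrrr666')]

The pattern matches one or more of a word character, then the literal '9un' (captured as 'key'); then one or more of a character in [s-x] (lazy), then zero or more of one of [y5h] (lazy) (captured); then optionally a non-word character, then zero or more of a word character, then 1 to 3 of a digit (captured); then one or more of a literal 'r', then 3 to 6 of a literal '6' (captured).
Because the quantifier is non-greedy, it stops expanding at the earliest point where the rest of the pattern can succeed.
Scanning left to right: at [0:16] match 'H9unwyMw1rrr6666', groups = ('H9un', 'w', 'yMw1', 'rrr6666'); at [18:35] match 'J9unw5-k71rrrr666', groups = ('J9un', 'w5', '-k71', 'rrrr666').
With 4 capturing groups, `findall` returns a 4-tuple per match.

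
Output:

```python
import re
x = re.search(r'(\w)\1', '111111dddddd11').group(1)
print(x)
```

1

The match spans [0:2] → '11'.
Captured: group 1 = '1'.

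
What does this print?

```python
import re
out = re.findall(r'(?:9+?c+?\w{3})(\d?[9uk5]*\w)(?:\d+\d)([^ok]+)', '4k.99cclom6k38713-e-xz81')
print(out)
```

The pattern matches one or more of a literal '9' (lazy), then one or more of the literal 'c' (lazy), then exactly 3 of a word character (non-capturing group); then optionally a digit, then zero or more of one of [9uk5], then a word character (captured); then one or more of a digit, then a digit (non-capturing group); then one or more of any character except [ok] (captured).
Walking the string: at [3:24] match '99cclom6k38713-e-xz81', groups = ('6k3', '-e-xz81').
2 groups means the one result is a tuple of 2 captured strings — 1 here.

[('6k3', '-e-xz81')]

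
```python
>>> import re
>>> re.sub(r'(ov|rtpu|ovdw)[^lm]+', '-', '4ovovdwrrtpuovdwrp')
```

'4-'

Matches: at [1:18] → 'ovovdwrrtpuovdwrp'.
Every occurrence is swapped for '-'.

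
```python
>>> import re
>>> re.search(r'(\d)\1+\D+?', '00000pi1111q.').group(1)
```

'0'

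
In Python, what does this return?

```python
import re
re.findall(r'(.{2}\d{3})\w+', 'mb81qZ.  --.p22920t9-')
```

Pattern: exactly 2 of any character, then exactly 3 of a digit (captured); then one or more of a word character.
One capturing group, so `findall` returns just the captured substring from the one match — 1 in all.

['.p229']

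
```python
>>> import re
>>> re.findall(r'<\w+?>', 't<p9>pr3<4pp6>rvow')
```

['<p9>', '<4pp6>']

Scanning left to right: at [1:5] → '<p9>'; at [8:14] → '<4pp6>'.
With no groups in the pattern, `findall` gives back each whole match — 2 here.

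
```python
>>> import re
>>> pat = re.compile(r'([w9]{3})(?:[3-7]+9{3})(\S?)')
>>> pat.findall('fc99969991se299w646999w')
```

[('999', '1'), ('99w', 'w')]

The pattern matches exactly 3 of one of [w9] (captured); then one or more of a character in [3-7], then exactly 3 of a literal '9' (non-capturing group); then optionally a non-whitespace character (captured).
Scanning left to right: at [2:10] match '99969991', groups = ('999', '1'); at [13:23] match '99w646999w', groups = ('99w', 'w').
2 groups means each result is a tuple of 2 captured strings — 2 here.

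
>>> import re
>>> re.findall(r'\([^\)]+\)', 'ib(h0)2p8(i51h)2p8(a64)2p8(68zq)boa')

Scanning left to right: at [2:6] → '(h0)'; at [9:15] → '(i51h)'; at [18:23] → '(a64)'; at [26:32] → '(68zq)'.
`findall` yields the raw match text (4 of them) because the pattern has no groups.

['(h0)', '(i51h)', '(a64)', '(68zq)']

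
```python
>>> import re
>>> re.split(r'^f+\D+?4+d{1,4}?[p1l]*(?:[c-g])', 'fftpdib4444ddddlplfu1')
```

The pattern matches anchored at the start of the string; then one or more of the literal 'f', then one or more of a non-digit (lazy); then one or more of a literal '4', then 1 to 4 of the literal 'd' (lazy), then zero or more of one of [p1l]; then a character in [c-g] (non-capturing group).
With the lazy modifier that quantifier settles for the fewest repetitions that let the rest of the pattern succeed (the atoms after it are unaffected and can still be greedy).
Matches to split on: at [0:13] → 'fftpdib4444dd'.
`split` removes every match and returns the 2 fragments in between.

['', 'ddlplfu1']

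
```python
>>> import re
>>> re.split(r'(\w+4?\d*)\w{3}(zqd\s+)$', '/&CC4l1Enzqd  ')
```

Pattern: one or more of a word character, then optionally the literal '4', then zero or more of a digit (captured); then exactly 3 of a word character; then the literal 'zqd', then one or more of whitespace (captured); then anchored at the end.
Matches to split on: at [2:14] → 'CC4l1Enzqd  '.
`re.split` interleaves the captured-group text with the surrounding fragments.

['/&', 'CC4l', 'zqd  ', '']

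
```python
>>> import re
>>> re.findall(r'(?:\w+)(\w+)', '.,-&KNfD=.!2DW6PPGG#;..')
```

With a single group, `findall` returns only what that group captured — 2 items.

['D', 'G']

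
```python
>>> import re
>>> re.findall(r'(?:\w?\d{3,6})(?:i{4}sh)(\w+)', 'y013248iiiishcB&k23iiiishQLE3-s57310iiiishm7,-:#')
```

['cB', 'm7']

This matches optionally a word character, then 3 to 6 of a digit (non-capturing group); then exactly 4 of the literal 'i', then the literal 'sh' (non-capturing group); then one or more of a word character (captured).
Walking the string: at [0:15] match 'y013248iiiishcB', group 1 = 'cB'; at [30:44] match 's57310iiiishm7', group 1 = 'm7'.
`findall` collects group 1 from each match (2 total).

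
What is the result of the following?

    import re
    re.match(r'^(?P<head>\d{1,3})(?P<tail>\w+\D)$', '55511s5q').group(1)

'555'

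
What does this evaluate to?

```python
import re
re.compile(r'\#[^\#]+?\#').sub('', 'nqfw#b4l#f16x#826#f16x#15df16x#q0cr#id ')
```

'nqfwf16xf16xq0cr#id '

Matches: at [4:9] → '#b4l#'; at [13:18] → '#826#'; at [22:31] → '#15df16x#'.
Every occurrence is swapped for ''.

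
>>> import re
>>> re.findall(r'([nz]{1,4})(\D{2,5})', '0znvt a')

[('zn', 'vt a')]

2 groups means the one result is a tuple of 2 captured strings — 1 here.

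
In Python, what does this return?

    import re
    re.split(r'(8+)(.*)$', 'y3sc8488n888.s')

['y3sc', '8', '488n888.s', '']

`re.split` interleaves the captured-group text with the surrounding fragments.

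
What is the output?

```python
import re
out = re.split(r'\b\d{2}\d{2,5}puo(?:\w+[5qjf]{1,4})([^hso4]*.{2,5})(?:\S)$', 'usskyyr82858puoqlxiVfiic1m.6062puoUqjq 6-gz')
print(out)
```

['usskyyr82858puoqlxiVfiic1m.', ' 6-g', '']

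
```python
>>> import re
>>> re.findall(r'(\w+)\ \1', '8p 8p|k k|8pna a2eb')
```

['8p', 'k', 'a']

A backreference is literal: `\1` must see the identical characters the first group matched.
One capturing group, so `findall` returns just the captured substring from each match — 3 in all.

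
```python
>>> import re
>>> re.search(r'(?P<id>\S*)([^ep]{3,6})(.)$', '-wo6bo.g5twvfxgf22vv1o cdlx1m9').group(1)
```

The match spans [23:30] → 'cdlx1m9'.
Captured: group 1 = 'cdl', group 2 = 'x1m', group 3 = '9'.

'cdl'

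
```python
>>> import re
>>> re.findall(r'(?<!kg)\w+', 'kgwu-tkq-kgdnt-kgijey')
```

['kgwu', 'tkq', 'kgdnt', 'kgijey']

Because the assertion is negative and zero-width, positions next to the forbidden text are skipped.
With no groups in the pattern, `findall` gives back each whole match — 4 here.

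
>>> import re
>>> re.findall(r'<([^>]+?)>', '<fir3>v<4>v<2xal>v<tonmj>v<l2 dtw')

['fir3', '4', '2xal', 'tonmj']

One capturing group, so `findall` returns just the captured substring from each match — 4 in all.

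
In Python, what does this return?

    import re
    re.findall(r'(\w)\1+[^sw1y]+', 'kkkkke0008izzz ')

['k']

After group 1 captures some text, `\1` only succeeds where that same text appears again.
Matches: at [0:15] match 'kkkkke0008izzz ', group 1 = 'k'.
With a single group, `findall` returns only what that group captured — 1 item.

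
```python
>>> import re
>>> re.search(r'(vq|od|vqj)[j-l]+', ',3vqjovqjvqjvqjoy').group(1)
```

The match spans [2:5] → 'vqj'.
Captured: group 1 = 'vq'.

'vq'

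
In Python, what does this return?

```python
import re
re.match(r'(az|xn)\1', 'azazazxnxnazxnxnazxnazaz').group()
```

'azaz'

With `match`, the pattern is implicitly anchored at the beginning.
The match spans [0:4] → 'azaz'.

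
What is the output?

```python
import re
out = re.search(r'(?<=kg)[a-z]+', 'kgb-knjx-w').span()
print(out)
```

(2, 3)

Lookahead/lookbehind check context without consuming it, so the matched span excludes the asserted characters.
The match spans [2:3] → 'b'.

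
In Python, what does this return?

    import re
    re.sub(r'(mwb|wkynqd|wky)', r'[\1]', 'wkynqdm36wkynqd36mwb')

'[wkynqd]m36[wkynqd]36[mwb]'

The regex engine tests alternatives in the order written; an earlier branch that matches wins even if a later one would match more.
Matches: at [0:6] → 'wkynqd'; at [9:15] → 'wkynqd'; at [17:20] → 'mwb'.
The replacement refers to a captured group, so each match is rewritten using its own captured text.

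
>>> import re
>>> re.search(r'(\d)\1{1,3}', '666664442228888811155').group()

'6666'

After group 1 captures some text, `\1` only succeeds where that same text appears again.
`re.search` tries every starting position until one works.
The match spans [0:4] → '6666'.
Captured: group 1 = '6'.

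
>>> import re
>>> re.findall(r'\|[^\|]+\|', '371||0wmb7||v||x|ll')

['|0wmb7|', '|v|', '|x|']

Scanning left to right: at [4:11] → '|0wmb7|'; at [11:14] → '|v|'; at [14:17] → '|x|'.
No capturing groups, so `findall` returns the 3 full match strings.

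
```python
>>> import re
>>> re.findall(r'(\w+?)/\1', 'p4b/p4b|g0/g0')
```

['p4b', 'g0']

The backreference `\1` re-matches whatever the first group consumed, character for character.
Scanning left to right: at [0:7] match 'p4b/p4b', group 1 = 'p4b'; at [8:13] match 'g0/g0', group 1 = 'g0'.
Because there's exactly one group, `findall` drops the full match and keeps group 1 from each hit.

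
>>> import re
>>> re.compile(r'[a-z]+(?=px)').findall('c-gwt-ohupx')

['ohu']

The `(?=…)`/`(?<=…)` assertion just peeks at neighbouring text; it doesn't advance the match position.
Scanning left to right: at [6:9] → 'ohu'.
Since nothing is captured, `findall` lists the 1 matched substring directly.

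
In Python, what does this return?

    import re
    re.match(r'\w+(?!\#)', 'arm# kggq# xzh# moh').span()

`match` is anchored at position 0; if the pattern doesn't fit there, it returns None.
The match spans [0:2] → 'ar'.

(0, 2)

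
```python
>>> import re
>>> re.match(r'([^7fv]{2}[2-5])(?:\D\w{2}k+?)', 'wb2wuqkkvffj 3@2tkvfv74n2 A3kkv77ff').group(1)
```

The match spans [0:7] → 'wb2wuqk'.
Captured: group 1 = 'wb2'.

'wb2'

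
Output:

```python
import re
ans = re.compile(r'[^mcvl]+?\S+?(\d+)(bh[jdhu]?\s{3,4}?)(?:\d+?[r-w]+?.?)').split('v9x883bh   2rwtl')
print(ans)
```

The pattern matches one or more of any character except [mcvl] (lazy); then one or more of a non-whitespace character (lazy); then one or more of a digit (captured); then the literal 'bh', then optionally one of [jdhu], then 3 to 4 of whitespace (lazy) (captured); then one or more of a digit (lazy), then one or more of a character in [r-w] (lazy), then optionally any character (non-capturing group).
With a capturing group present, the delimiter's captured portion is kept in the result list.

['v', '883', 'bh   ', 'tl']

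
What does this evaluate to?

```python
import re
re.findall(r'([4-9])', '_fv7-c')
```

['7']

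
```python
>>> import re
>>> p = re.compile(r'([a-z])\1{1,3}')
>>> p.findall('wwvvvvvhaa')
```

['w', 'v', 'a']

`\1` has to match the exact text group 1 already captured.
`findall` collects group 1 from each match (3 total).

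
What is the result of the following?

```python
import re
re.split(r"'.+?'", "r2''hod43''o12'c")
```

With the lazy modifier that quantifier settles for the fewest repetitions that let the rest of the pattern succeed (the atoms after it are unaffected and can still be greedy).
Matches to split on: at [2:10] → "''hod43'"; at [10:15] → "'o12'".
`split` removes every match and returns the 3 fragments in between.

['r2', '', 'c']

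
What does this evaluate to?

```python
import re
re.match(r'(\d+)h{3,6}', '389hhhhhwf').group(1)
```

'389'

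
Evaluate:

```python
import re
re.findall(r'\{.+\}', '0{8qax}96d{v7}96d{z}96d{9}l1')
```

['{8qax}96d{v7}96d{z}96d{9}']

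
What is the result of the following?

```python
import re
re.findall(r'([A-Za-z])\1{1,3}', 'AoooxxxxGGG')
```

['o', 'x', 'G']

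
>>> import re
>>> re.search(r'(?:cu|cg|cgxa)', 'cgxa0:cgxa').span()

(0, 2)

Alternation isn't longest-match — the leftmost alternative that fits at this position is chosen.
`re.search` scans for the first position where the pattern succeeds.
The match spans [0:2] → 'cg'.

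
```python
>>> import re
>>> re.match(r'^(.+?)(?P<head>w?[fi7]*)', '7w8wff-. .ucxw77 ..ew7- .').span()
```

(0, 2)

`match` is anchored at position 0; if the pattern doesn't fit there, it returns None.
The match spans [0:2] → '7w'.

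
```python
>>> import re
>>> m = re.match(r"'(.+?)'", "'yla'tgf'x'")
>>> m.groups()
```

('yla',)

Lazy quantifiers expand one character at a time until the remainder of the pattern can match.
`re.match` only tries the pattern at the start of the string.
The match spans [0:5] → "'yla'".
Captured: group 1 = 'yla'.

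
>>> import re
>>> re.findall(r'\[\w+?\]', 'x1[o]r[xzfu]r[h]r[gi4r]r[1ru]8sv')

['[o]', '[xzfu]', '[h]', '[gi4r]', '[1ru]']

No capturing groups, so `findall` returns the 5 full match strings.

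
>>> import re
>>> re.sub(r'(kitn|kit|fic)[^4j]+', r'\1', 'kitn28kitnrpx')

'kitn'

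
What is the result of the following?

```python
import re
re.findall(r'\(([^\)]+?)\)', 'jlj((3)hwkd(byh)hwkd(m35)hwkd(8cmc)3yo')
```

With a single group, `findall` returns only what that group captured — 4 items.

['(3', 'byh', 'm35', '8cmc']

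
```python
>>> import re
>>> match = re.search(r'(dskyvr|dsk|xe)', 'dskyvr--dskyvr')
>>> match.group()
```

The regex engine tests alternatives in the order written; an earlier branch that matches wins even if a later one would match more.
Unlike `match`, `search` isn't anchored — it looks for the pattern anywhere in the string.
The match spans [0:6] → 'dskyvr'.
Captured: group 1 = 'dskyvr'.

'dskyvr'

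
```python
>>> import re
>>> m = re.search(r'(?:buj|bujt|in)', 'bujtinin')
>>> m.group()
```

Alternation isn't longest-match — the leftmost alternative that fits at this position is chosen.
The match spans [0:3] → 'buj'.

'buj'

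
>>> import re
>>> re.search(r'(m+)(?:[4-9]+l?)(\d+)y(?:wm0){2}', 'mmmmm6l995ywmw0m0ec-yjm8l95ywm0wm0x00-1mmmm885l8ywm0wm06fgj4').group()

'm8l95ywm0wm0'

The pattern matches one or more of a literal 'm' (captured); then one or more of a character in [4-9], then optionally the literal 'l' (non-capturing group); then one or more of a digit (captured); then the literal 'y', then the literal 'wm0' repeated 2 times.
`re.search` tries every starting position until one works.
The match spans [22:34] → 'm8l95ywm0wm0'.
Captured: group 1 = 'm', group 2 = '95'.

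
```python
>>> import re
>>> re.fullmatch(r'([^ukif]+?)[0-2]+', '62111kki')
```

None

Pattern: one or more of any character except [ukif] (lazy) (captured); then one or more of a character in [0-2].
`fullmatch` succeeds only if the pattern covers the string from start to end.
Here the pattern can't cover the whole string, so the call returns None.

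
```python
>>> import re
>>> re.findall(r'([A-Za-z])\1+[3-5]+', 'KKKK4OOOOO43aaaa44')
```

`\1` is not a pattern — it's the concrete string captured by group 1, re-applied verbatim.
Because there's exactly one group, `findall` drops the full match and keeps group 1 from each hit.

['K', 'O', 'a']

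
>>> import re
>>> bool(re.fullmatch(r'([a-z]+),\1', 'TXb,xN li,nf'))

The backreference `\1` re-matches whatever the first group consumed, character for character.
`re.fullmatch` requires the pattern to consume the entire string.
Here the string isn't matched end-to-end, so the call returns None, and `bool(None)` is False.

False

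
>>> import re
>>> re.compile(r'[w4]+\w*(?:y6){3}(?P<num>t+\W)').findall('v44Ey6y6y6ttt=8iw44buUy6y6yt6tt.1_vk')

This matches one or more of one of [w4]; then zero or more of a word character, then the literal 'y6' repeated 3 times; then one or more of a literal 't', then a non-word character (captured as 'num').
`findall` collects group 1 from the one match (1 total).

['ttt=']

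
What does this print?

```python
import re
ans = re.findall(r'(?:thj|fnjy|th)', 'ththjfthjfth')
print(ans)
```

Alternation isn't longest-match — the leftmost alternative that fits at this position is chosen.
Since nothing is captured, `findall` lists the 4 matched substrings directly.

['th', 'thj', 'thj', 'th']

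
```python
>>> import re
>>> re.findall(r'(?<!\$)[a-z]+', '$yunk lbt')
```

['unk', 'lbt']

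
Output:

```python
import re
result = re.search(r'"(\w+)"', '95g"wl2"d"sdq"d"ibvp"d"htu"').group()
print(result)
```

The match spans [3:8] → '"wl2"'.

"wl2"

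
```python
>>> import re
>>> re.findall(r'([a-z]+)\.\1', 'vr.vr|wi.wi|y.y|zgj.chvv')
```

['vr', 'wi', 'y']

After group 1 captures some text, `\1` only succeeds where that same text appears again.
Because there's exactly one group, `findall` drops the full match and keeps group 1 from each hit.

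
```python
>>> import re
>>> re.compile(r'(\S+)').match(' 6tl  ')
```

None

With `match`, the pattern is implicitly anchored at the beginning.
Here position 0 doesn't satisfy it, so the call returns None.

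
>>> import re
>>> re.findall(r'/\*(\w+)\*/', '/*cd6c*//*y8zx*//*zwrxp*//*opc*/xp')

Matches: at [0:8] match '/*cd6c*/', group 1 = 'cd6c'; at [8:16] match '/*y8zx*/', group 1 = 'y8zx'; at [16:25] match '/*zwrxp*/', group 1 = 'zwrxp'; at [25:32] match '/*opc*/', group 1 = 'opc'.
`findall` collects group 1 from each match (4 total).

['cd6c', 'y8zx', 'zwrxp', 'opc']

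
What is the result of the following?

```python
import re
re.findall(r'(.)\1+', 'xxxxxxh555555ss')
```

['x', '5', 's']

The backreference `\1` re-matches whatever the first group consumed, character for character.
Matches: at [0:6] match 'xxxxxx', group 1 = 'x'; at [7:13] match '555555', group 1 = '5'; at [13:15] match 'ss', group 1 = 's'.
Because there's exactly one group, `findall` drops the full match and keeps group 1 from each hit.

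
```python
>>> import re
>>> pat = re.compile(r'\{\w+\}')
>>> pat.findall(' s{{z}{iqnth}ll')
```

Matches: at [3:6] → '{z}'; at [6:13] → '{iqnth}'.
`findall` yields the raw match text (2 of them) because the pattern has no groups.

['{z}', '{iqnth}']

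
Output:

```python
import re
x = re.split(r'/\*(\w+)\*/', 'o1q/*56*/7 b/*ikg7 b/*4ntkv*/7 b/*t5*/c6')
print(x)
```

['o1q', '56', '7 b/*ikg7 b', '4ntkv', '7 b', 't5', 'c6']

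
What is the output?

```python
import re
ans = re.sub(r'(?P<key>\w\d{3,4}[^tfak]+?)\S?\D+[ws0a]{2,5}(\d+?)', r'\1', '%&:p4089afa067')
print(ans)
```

Pattern: a word character, then 3 to 4 of a digit, then one or more of any character except [tfak] (lazy) (captured as 'key'); then optionally a non-whitespace character, then one or more of a non-digit, then 2 to 5 of one of [ws0a]; then one or more of a digit (lazy) (captured).
Matches: at [3:13] → 'p4089afa06'.
Each match is replaced using the text its own group 1 captured.

%&:p40897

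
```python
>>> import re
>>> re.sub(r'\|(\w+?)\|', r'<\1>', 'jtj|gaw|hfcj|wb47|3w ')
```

Matches: at [3:8] → '|gaw|'; at [12:18] → '|wb47|'.
The replacement refers to a captured group, so each match is rewritten using its own captured text.

'jtj<gaw>hfcj<wb47>3w '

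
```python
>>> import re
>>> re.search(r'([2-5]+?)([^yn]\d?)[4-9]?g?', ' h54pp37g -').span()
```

Pattern: one or more of a character in [2-5] (lazy) (captured); then any character except [yn], then optionally a digit (captured); then optionally a character in [4-9], then optionally the literal 'g'.
A non-greedy quantifier consumes as few characters as it can — just enough that the remainder of the pattern still matches from where it stops; whatever follows it matches normally.
`search` walks the string left to right and returns the first match it finds.
The match spans [2:4] → '54'.
Captured: group 1 = '5', group 2 = '4'.

(2, 4)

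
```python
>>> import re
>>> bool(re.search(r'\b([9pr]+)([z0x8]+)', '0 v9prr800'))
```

False

Here no position works, so the call returns None, and `bool(None)` is False.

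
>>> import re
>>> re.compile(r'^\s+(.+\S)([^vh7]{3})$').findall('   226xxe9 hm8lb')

[('226xxe9 hm', '8lb')]

Multiple groups make `findall` return tuples — one 2-tuple for the one match.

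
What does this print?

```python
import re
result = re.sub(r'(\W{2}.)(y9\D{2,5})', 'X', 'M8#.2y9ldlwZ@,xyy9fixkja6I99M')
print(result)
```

M8X@,xyy9fixkja6I99M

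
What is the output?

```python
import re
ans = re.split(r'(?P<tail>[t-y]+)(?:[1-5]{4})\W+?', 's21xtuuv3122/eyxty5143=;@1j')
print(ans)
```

Pattern: one or more of a character in [t-y] (captured as 'tail'); then exactly 4 of a character in [1-5] (non-capturing group); then one or more of a non-word character (lazy).
Lazy quantifiers expand one character at a time until the remainder of the pattern can match.
Matches to split on: at [3:13] → 'xtuuv3122/'; at [14:23] → 'yxty5143='.
`re.split` interleaves the captured-group text with the surrounding fragments.

['s21', 'xtuuv', 'e', 'yxty', ';@1j']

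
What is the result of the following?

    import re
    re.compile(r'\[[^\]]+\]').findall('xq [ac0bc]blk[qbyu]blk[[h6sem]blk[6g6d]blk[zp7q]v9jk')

['[ac0bc]', '[qbyu]', '[[h6sem]', '[6g6d]', '[zp7q]']

Scanning left to right: at [3:10] → '[ac0bc]'; at [13:19] → '[qbyu]'; at [22:30] → '[[h6sem]'; at [33:39] → '[6g6d]'; at [42:48] → '[zp7q]'.
Since nothing is captured, `findall` lists the 5 matched substrings directly.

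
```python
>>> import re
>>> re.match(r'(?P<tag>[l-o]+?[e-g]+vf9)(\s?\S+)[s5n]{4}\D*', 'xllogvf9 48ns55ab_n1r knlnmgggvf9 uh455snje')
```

None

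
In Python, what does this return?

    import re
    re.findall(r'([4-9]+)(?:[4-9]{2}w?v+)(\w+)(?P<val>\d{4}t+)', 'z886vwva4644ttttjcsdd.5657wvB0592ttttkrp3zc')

[('8', 'wva', '4644tttt'), ('56', 'B', '0592tttt')]

With 3 capturing groups, `findall` returns a 3-tuple per match.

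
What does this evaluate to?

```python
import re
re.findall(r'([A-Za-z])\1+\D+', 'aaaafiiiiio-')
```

A backreference is literal: `\1` must see the identical characters the first group matched.
Because there's exactly one group, `findall` drops the full match and keeps group 1 from the one hit.

['a']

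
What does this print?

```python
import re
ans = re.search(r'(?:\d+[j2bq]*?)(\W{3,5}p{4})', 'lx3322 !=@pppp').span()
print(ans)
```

The pattern matches one or more of a digit, then zero or more of one of [j2bq] (lazy) (non-capturing group); then 3 to 5 of a non-word character, then exactly 4 of a literal 'p' (captured).
The match spans [2:14] → '3322 !=@pppp'.

(2, 14)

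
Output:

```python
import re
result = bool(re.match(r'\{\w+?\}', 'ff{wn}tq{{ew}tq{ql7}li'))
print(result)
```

False

`re.match` only tries the pattern at the start of the string.
Here position 0 doesn't satisfy it, so the call returns None, and `bool(None)` is False.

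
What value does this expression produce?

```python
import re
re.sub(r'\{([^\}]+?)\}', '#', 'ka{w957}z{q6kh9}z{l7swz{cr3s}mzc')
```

'ka#z#z#mzc'

Matches: at [2:8] → '{w957}'; at [9:16] → '{q6kh9}'; at [17:29] → '{l7swz{cr3s}'.
Each match is replaced by '#'.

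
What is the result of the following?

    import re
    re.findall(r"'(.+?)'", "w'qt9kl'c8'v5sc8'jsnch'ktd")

Lazy quantifiers expand one character at a time until the remainder of the pattern can match.
Matches: at [1:8] match "'qt9kl'", group 1 = 'qt9kl'; at [10:17] match "'v5sc8'", group 1 = 'v5sc8'.
One capturing group, so `findall` returns just the captured substring from each match — 2 in all.

['qt9kl', 'v5sc8']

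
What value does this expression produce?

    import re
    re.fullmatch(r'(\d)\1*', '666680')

None

`fullmatch` succeeds only if the pattern covers the string from start to end.
Here the string isn't matched end-to-end, so the call returns None.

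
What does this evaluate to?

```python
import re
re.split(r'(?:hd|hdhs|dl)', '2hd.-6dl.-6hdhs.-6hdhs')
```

['2', '.-6', '.-6', 'hs.-6', 'hs']

Alternation tries branches left to right and keeps the first one that lets the overall match succeed at that position.
Matches to split on: at [1:3] → 'hd'; at [6:8] → 'dl'; at [11:13] → 'hd'; at [18:20] → 'hd'.
Each match becomes a cut point; 5 segments remain.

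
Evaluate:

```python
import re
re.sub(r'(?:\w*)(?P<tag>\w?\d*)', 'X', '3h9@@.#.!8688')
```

This matches zero or more of a word character (non-capturing group); then optionally a word character, then zero or more of a digit (captured as 'tag').
Matches: at [0:3] → '3h9'; at [3:3] → ''; at [4:4] → ''; at [5:5] → ''; at [6:6] → ''; ….
Each match is replaced by 'X'.

'XX@X@X.X#X.X!XX'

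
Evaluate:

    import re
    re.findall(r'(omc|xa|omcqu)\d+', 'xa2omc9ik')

['xa', 'omc']

Scanning left to right: at [0:3] match 'xa2', group 1 = 'xa'; at [3:7] match 'omc9', group 1 = 'omc'.
Because there's exactly one group, `findall` drops the full match and keeps group 1 from each hit.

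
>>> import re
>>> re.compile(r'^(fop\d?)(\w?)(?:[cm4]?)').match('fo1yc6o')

Pattern: anchored at the start of the string; then the literal 'fop', then optionally a digit (captured); then optionally a word character (captured); then optionally one of [cm4] (non-capturing group).
`match` is anchored at position 0; if the pattern doesn't fit there, it returns None.
Here position 0 doesn't satisfy it, so the call returns None.

None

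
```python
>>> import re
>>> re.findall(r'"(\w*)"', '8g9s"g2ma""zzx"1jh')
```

['g2ma', 'zzx']

Matches: at [4:10] match '"g2ma"', group 1 = 'g2ma'; at [10:15] match '"zzx"', group 1 = 'zzx'.
With a single group, `findall` returns only what that group captured — 2 items.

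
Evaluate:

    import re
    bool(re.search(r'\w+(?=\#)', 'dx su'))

The lookaround is zero-width — it requires the adjacent text to match without consuming it, so the asserted text isn't part of the match.
`search` walks the string left to right and returns the first match it finds.
Here no position works, so the call returns None, and `bool(None)` is False.

False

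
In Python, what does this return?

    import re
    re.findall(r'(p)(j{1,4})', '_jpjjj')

[('p', 'jjj')]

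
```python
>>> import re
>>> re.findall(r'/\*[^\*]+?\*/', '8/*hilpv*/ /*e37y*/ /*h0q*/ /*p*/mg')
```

['/*hilpv*/', '/*e37y*/', '/*h0q*/', '/*p*/']

Walking the string: at [1:10] → '/*hilpv*/'; at [11:19] → '/*e37y*/'; at [20:27] → '/*h0q*/'; at [28:33] → '/*p*/'.
Since nothing is captured, `findall` lists the 4 matched substrings directly.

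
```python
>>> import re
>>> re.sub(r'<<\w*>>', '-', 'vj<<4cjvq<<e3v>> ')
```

`sub` substitutes '-' at each match site.

'vj<<4cjvq- '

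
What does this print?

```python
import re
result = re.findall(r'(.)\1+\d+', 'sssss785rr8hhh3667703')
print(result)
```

['s', 'r', 'h']

`\1` is not a pattern — it's the concrete string captured by group 1, re-applied verbatim.
Scanning left to right: at [0:8] match 'sssss785', group 1 = 's'; at [8:11] match 'rr8', group 1 = 'r'; at [11:21] match 'hhh3667703', group 1 = 'h'.
One capturing group, so `findall` returns just the captured substring from each match — 3 in all.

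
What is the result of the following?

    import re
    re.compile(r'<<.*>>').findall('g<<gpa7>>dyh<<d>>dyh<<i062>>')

['<<gpa7>>dyh<<d>>dyh<<i062>>']

No capturing groups, so `findall` returns the 1 full match string.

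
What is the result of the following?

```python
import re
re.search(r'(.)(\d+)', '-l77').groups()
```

The match spans [1:4] → 'l77'.
Captured: group 1 = 'l', group 2 = '77'.

('l', '77')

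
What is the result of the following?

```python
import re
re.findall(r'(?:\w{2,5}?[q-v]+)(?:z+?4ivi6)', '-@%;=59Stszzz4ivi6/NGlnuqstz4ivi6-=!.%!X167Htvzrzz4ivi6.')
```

['59Stszzz4ivi6', 'NGlnuqstz4ivi6', '7Htvzrzz4ivi6']

This matches 2 to 5 of a word character (lazy), then one or more of a character in [q-v] (non-capturing group); then one or more of the literal 'z' (lazy), then the literal '4i', then the literal 'vi6' (non-capturing group).
Since nothing is captured, `findall` lists the 3 matched substrings directly.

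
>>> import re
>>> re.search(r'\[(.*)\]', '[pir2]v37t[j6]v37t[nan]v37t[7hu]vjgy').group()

`search` walks the string left to right and returns the first match it finds.
The match spans [0:32] → '[pir2]v37t[j6]v37t[nan]v37t[7hu]'.
Captured: group 1 = 'pir2]v37t[j6]v37t[nan]v37t[7hu'.

'[pir2]v37t[j6]v37t[nan]v37t[7hu]'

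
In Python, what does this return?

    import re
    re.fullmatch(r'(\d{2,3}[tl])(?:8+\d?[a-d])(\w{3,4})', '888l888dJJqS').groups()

('888l', 'JJqS')

The match spans [0:12] → '888l888dJJqS'.
Captured: group 1 = '888l', group 2 = 'JJqS'.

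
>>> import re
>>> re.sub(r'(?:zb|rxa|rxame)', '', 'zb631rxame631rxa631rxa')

'631me631631'

`|` is ordered: at each position the engine commits to the first alternative that works.
Matches: at [0:2] → 'zb'; at [5:8] → 'rxa'; at [13:16] → 'rxa'; at [19:22] → 'rxa'.
Each match is replaced by ''.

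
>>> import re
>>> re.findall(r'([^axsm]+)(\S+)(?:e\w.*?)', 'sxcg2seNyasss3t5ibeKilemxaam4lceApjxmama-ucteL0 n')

[('cg2', 'seNyasss3t5ibeKilemxaam4lceApjxmama-uct')]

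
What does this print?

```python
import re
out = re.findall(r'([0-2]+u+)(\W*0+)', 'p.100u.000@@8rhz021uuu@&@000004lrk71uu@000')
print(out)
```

Pattern: one or more of a character in [0-2], then one or more of the literal 'u' (captured); then zero or more of a non-word character, then one or more of the literal '0' (captured).
Matches: at [2:10] match '100u.000', groups = ('100u', '.000'); at [16:30] match '021uuu@&@00000', groups = ('021uuu', '@&@00000'); at [35:42] match '1uu@000', groups = ('1uu', '@000').
`findall` packs the 2 group values into a tuple for every match.

[('100u', '.000'), ('021uuu', '@&@00000'), ('1uu', '@000')]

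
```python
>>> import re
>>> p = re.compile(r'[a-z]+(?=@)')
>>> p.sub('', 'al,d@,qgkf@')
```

The positive lookaround only admits positions where the adjacent text matches; those characters stay outside the span.
Matches: at [3:4] → 'd'; at [6:10] → 'qgkf'.
Every occurrence is swapped for ''.

'al,@,@'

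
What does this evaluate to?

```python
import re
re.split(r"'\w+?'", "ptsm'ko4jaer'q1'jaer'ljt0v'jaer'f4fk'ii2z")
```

Matches to split on: at [4:13] → "'ko4jaer'"; at [15:21] → "'jaer'"; at [26:32] → "'jaer'".
Splitting on the pattern gives 4 pieces.

['ptsm', 'q1', 'ljt0v', "f4fk'ii2z"]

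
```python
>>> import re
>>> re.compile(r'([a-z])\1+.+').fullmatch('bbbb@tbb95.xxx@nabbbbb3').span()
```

(0, 23)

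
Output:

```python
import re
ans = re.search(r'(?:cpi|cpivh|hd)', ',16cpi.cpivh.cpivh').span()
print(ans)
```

(3, 6)

`search` walks the string left to right and returns the first match it finds.
The match spans [3:6] → 'cpi'.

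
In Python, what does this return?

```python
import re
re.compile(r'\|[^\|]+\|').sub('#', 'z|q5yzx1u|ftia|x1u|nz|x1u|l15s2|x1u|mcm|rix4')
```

'z#ftia#nz#l15s2#mcm|rix4'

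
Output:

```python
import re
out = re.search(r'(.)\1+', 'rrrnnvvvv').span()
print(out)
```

After group 1 captures some text, `\1` only succeeds where that same text appears again.
`re.search` tries every starting position until one works.
The match spans [0:3] → 'rrr'.
Captured: group 1 = 'r'.

(0, 3)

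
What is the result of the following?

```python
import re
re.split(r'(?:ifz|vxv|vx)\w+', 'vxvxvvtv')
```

['', '']

The string is cut at each match, leaving 2 pieces.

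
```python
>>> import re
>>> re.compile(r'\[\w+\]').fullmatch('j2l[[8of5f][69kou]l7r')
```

None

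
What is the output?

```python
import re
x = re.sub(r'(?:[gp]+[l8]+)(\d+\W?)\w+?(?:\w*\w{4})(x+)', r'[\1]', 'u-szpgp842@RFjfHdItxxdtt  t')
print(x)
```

u-sz[42@]dtt  t

`\1` in the replacement pulls in group 1's text for each match.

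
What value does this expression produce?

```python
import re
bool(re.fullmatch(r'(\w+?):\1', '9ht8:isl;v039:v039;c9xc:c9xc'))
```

`\1` has to match the exact text group 1 already captured.
`fullmatch` succeeds only if the pattern covers the string from start to end.
Here the string isn't matched end-to-end, so the call returns None, and `bool(None)` is False.

False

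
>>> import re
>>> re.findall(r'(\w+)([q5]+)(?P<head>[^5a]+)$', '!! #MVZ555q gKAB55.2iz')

The pattern matches one or more of a word character (captured); then one or more of one of [q5] (captured); then one or more of any character except [5a] (captured as 'head'); then anchored at the end.
Multiple groups make `findall` return tuples — one 3-tuple for the one match.

[('gKAB5', '5', '.2iz')]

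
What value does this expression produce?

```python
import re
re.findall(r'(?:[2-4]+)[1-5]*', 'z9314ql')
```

['314']

The pattern matches one or more of a character in [2-4] (non-capturing group); then zero or more of a character in [1-5].
`findall` yields the raw match text (1 of them) because the pattern has no groups.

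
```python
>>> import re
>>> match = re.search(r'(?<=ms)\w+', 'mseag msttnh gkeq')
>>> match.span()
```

(2, 5)

Because the assertion is zero-width, the text it checks is not consumed and won't appear in the result.
`re.search` tries every starting position until one works.
The match spans [2:5] → 'eag'.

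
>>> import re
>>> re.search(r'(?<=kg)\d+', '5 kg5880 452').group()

The lookaround is zero-width — it requires the adjacent text to match without consuming it, so the asserted text isn't part of the match.
`re.search` scans for the first position where the pattern succeeds.
The match spans [4:8] → '5880'.

'5880'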